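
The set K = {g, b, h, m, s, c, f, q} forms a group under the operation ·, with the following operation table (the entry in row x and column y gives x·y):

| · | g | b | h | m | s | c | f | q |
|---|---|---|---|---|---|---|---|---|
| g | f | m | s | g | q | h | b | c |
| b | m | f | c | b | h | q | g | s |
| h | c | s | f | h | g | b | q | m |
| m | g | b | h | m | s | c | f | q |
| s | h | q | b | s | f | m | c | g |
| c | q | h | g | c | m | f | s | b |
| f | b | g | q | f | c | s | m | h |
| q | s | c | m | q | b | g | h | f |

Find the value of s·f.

c

Read row s, column f: s·f = c.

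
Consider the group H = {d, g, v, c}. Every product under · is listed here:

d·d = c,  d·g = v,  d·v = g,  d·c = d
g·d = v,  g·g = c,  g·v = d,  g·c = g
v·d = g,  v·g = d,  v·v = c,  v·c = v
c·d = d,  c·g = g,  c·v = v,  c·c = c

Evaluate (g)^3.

g

g^1 = g
g^2 = g·g = c
g^3 = c·g = g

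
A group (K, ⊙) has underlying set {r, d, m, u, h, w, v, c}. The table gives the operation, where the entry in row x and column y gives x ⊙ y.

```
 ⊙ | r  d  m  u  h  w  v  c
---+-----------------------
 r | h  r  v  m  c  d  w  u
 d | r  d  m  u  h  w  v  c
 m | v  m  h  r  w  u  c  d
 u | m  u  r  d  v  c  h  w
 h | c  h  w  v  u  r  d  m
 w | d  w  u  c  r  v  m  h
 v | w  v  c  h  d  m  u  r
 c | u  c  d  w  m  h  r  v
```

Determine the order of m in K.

The identity element is d (its row matches the header).
m^1 = m
m^2 = m ⊙ m = h
m^3 = h ⊙ m = w
m^4 = w ⊙ m = u
m^5 = u ⊙ m = r
m^6 = r ⊙ m = v
m^7 = v ⊙ m = c
m^8 = c ⊙ m = d
The first power of m equal to the identity is m^8, so ord(m) = 8.

8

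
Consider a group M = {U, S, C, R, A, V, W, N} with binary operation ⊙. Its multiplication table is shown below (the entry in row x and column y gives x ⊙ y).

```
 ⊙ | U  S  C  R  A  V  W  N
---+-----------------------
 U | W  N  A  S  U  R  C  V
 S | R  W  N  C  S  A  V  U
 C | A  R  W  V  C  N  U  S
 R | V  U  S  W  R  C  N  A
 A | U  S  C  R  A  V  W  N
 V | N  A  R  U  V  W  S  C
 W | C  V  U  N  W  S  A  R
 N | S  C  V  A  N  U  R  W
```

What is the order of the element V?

The identity element is A (its row matches the header).
V^1 = V
V^2 = V ⊙ V = W
V^3 = W ⊙ V = S
V^4 = S ⊙ V = A
The first power of V equal to the identity is V^4, so ord(V) = 4.
(Structurally, M here is isomorphic to the quaternion group Q_8.)

4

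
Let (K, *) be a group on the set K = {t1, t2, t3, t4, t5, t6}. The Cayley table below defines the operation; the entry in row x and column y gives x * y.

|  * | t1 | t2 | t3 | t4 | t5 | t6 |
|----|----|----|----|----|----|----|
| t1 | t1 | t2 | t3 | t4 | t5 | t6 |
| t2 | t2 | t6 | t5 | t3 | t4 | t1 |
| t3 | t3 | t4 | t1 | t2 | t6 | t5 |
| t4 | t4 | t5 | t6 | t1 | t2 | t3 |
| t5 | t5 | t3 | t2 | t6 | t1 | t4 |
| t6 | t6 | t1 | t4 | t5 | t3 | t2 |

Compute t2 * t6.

t1

Read row t2, column t6: t2 * t6 = t1.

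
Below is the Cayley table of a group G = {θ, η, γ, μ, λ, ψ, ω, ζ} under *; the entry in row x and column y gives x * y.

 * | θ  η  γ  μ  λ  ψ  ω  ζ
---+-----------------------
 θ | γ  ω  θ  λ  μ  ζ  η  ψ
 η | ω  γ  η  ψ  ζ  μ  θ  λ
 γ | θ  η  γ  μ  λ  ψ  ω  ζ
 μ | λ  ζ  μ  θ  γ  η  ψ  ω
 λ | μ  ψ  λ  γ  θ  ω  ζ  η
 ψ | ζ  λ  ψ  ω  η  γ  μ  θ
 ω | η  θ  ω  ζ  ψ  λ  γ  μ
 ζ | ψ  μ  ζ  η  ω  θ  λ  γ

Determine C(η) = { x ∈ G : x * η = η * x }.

{γ, η, θ, ω}

Compare row η with column η entry by entry.
ω * η = θ = η * ω, so ω commutes with η.
μ * η = ζ but η * μ = ψ, so μ does not.
Collecting the elements that commute with η: C(η) = {γ, η, θ, ω}.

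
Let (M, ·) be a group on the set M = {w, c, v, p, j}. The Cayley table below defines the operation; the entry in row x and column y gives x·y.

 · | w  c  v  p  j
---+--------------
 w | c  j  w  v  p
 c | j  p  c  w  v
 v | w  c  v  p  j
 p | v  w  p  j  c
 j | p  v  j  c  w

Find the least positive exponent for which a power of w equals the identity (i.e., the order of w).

5

The identity element is v (its row matches the header).
w^1 = w
w^2 = w·w = c
w^3 = c·w = j
w^4 = j·w = p
w^5 = p·w = v
The first power of w equal to the identity is w^5, so ord(w) = 5.
(Structurally, M here is isomorphic to the cyclic group Z_5.)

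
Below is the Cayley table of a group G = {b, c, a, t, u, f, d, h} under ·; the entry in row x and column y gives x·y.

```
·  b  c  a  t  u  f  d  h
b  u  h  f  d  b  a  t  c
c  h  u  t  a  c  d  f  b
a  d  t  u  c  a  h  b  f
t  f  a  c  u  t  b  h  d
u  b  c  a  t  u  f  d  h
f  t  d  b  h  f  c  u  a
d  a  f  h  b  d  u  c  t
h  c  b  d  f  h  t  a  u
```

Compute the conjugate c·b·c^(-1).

b

The identity is u. In row c, the entry u sits in column c, so c^(-1) = c.
c·b = h
h·c = b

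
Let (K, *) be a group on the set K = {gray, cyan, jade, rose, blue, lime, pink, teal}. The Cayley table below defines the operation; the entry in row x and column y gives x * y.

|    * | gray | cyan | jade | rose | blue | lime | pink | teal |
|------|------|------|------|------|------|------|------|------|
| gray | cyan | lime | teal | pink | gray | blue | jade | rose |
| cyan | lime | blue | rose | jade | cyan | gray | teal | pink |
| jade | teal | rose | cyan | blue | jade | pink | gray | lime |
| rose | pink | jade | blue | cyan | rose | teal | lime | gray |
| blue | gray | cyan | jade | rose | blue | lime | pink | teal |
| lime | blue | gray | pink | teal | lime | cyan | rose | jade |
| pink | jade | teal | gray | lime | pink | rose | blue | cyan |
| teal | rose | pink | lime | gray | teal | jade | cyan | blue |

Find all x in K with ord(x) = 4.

Identity is blue. Compute the order of each non-identity element by repeated multiplication:
  gray: gray → cyan → lime → blue  (order 4)
  cyan: cyan → blue  (order 2)
  jade: jade → cyan → rose → blue  (order 4)
  rose: rose → cyan → jade → blue  (order 4)
  lime: lime → cyan → gray → blue  (order 4)
  pink: pink → blue  (order 2)
  teal: teal → blue  (order 2)
Elements of order 4: {gray, jade, lime, rose}.

{gray, jade, lime, rose}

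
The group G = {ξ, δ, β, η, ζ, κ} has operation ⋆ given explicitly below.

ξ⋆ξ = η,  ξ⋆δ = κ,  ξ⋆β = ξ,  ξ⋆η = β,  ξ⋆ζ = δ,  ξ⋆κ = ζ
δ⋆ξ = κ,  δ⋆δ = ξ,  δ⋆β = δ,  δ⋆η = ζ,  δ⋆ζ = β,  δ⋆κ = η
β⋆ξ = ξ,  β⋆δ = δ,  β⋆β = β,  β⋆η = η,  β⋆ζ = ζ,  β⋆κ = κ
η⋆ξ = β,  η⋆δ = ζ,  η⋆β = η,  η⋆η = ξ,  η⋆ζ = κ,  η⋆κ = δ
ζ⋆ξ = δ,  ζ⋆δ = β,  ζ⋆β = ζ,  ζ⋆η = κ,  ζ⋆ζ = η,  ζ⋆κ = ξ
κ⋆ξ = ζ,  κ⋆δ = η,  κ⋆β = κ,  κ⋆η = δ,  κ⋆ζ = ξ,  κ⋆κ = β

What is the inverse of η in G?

First locate the identity: row β matches the header, so β is the identity.
Scan row η for β: η ⋆ ξ = β. Hence η^(-1) = ξ.

ξ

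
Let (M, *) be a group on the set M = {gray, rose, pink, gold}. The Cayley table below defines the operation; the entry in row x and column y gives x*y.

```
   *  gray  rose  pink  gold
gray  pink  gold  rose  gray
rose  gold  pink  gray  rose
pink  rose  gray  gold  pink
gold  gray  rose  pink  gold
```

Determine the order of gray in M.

4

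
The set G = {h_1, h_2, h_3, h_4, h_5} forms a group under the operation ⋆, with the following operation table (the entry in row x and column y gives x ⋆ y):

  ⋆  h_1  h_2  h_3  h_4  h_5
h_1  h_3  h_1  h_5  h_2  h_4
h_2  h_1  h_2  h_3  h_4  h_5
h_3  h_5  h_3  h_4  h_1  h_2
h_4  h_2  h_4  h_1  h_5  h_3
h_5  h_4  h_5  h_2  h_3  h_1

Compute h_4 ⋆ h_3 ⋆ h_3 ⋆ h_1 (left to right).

h_4 ⋆ h_3 = h_1
h_1 ⋆ h_3 = h_5
h_5 ⋆ h_1 = h_4
(Structurally, G here is isomorphic to the cyclic group Z_5.)

h_4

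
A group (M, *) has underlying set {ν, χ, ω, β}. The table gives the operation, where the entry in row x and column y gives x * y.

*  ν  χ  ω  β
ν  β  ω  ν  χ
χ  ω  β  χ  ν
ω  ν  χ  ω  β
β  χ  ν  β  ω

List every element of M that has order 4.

{ν, χ}

Identity is ω. Compute the order of each non-identity element by repeated multiplication:
  ν: ν → β → χ → ω  (order 4)
  χ: χ → β → ν → ω  (order 4)
  β: β → ω  (order 2)
Elements of order 4: {ν, χ}.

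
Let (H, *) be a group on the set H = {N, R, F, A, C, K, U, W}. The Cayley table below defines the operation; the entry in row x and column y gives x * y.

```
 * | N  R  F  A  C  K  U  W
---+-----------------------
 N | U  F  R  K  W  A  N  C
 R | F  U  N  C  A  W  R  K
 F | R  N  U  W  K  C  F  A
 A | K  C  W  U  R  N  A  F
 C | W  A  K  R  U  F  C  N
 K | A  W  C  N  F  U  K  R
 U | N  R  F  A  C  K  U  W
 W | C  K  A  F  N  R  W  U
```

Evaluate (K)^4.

U

K^1 = K
K^2 = K * K = U
K^3 = U * K = K
K^4 = K * K = U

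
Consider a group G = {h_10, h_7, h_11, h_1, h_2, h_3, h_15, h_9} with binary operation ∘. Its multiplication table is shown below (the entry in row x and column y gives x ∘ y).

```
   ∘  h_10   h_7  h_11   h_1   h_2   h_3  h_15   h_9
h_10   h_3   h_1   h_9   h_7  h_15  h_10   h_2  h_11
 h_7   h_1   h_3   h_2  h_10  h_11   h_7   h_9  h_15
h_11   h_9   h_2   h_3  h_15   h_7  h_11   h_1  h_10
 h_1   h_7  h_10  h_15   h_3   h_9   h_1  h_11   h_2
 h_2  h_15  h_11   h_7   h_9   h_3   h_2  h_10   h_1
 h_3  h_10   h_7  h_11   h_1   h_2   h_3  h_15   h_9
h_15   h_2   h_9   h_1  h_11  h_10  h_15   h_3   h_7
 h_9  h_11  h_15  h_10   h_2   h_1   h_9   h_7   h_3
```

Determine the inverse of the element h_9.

h_9

First locate the identity: row h_3 matches the header, so h_3 is the identity.
Scan row h_9 for h_3: h_9 ∘ h_9 = h_3. Hence h_9^(-1) = h_9.
(Structurally, G here is isomorphic to the elementary abelian group (Z_2)^3.)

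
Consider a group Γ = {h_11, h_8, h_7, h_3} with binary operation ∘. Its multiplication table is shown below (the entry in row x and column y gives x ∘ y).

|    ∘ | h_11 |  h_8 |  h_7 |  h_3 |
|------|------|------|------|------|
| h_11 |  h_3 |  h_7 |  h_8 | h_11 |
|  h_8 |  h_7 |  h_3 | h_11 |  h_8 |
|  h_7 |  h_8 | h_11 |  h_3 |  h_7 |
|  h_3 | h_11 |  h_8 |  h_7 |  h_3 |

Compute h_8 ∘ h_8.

Read row h_8, column h_8: h_8 ∘ h_8 = h_3.

h_3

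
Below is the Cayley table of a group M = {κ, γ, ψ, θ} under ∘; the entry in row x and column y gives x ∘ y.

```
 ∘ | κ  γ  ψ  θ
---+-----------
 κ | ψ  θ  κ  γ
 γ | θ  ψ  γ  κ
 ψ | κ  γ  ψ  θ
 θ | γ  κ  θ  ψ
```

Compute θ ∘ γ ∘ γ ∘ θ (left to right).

ψ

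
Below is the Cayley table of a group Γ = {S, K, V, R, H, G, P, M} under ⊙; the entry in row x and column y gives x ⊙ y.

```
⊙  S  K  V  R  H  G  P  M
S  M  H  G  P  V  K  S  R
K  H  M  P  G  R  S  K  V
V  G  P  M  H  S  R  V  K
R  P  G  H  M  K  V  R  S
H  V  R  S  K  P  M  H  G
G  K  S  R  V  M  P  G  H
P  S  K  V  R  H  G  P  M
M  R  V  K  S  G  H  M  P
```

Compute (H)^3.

H

H^1 = H
H^2 = H ⊙ H = P
H^3 = P ⊙ H = H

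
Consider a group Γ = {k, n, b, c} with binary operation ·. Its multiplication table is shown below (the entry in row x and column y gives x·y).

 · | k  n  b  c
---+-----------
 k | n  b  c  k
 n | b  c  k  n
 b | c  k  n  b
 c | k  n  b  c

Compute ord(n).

The identity element is c (its row matches the header).
n^1 = n
n^2 = n·n = c
The first power of n equal to the identity is n^2, so ord(n) = 2.

2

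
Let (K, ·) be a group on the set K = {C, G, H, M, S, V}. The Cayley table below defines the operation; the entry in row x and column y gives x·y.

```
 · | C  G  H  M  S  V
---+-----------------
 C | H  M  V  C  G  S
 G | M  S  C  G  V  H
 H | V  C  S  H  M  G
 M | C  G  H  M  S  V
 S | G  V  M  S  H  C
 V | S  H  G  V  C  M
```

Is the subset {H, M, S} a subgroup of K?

Yes

{H, M, S} contains the identity M.
Checking products: every product of two elements of {H, M, S} (read from the table) lies in {H, M, S}, so the set is closed.
In a finite group, a nonempty closed subset is a subgroup. So {H, M, S} ≤ K.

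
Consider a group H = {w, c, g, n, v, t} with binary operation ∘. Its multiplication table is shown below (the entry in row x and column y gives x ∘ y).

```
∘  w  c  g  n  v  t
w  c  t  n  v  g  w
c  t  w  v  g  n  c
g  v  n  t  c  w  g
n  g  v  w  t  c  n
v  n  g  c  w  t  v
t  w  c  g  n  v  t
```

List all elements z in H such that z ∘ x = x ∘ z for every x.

An element z is central iff its row equals its column in the table.
For g: g ∘ c = n ≠ v = c ∘ g, so g ∉ Z.
Checking each element this way leaves Z(H) = {t}.

{t}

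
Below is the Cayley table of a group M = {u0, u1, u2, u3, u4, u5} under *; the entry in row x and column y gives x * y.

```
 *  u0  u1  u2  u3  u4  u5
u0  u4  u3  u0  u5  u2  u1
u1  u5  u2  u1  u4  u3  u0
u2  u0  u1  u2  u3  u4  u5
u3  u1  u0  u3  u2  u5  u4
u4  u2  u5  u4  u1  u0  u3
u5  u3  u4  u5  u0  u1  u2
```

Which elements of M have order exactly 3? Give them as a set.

Identity is u2. Compute the order of each non-identity element by repeated multiplication:
  u0: u0 → u4 → u2  (order 3)
  u1: u1 → u2  (order 2)
  u3: u3 → u2  (order 2)
  u4: u4 → u0 → u2  (order 3)
  u5: u5 → u2  (order 2)
Elements of order 3: {u0, u4}.

{u0, u4}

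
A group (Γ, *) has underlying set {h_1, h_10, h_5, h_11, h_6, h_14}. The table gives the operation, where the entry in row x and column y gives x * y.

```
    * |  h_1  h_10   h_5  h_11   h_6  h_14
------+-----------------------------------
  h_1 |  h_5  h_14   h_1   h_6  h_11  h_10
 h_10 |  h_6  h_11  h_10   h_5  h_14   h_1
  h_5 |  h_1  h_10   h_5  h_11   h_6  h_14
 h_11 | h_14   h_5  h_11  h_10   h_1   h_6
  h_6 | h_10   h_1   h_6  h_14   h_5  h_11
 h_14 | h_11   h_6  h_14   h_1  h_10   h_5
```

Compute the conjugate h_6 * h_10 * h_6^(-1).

h_11

The identity is h_5. In row h_6, the entry h_5 sits in column h_6, so h_6^(-1) = h_6.
h_6 * h_10 = h_1
h_1 * h_6 = h_11
(Structurally, Γ here is isomorphic to the symmetric group S_3.)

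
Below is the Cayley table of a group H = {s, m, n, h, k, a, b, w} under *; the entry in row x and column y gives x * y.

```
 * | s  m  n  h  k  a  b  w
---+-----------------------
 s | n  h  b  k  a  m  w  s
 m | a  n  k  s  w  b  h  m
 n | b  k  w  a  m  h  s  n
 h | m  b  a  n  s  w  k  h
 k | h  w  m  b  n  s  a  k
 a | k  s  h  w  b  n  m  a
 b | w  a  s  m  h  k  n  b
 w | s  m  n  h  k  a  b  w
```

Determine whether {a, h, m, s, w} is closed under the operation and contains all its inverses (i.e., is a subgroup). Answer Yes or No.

s * s = n, which is not in {a, h, m, s, w}.
The subset is not closed under *, so it is not a subgroup.
(Structurally, H here is isomorphic to the quaternion group Q_8.)

No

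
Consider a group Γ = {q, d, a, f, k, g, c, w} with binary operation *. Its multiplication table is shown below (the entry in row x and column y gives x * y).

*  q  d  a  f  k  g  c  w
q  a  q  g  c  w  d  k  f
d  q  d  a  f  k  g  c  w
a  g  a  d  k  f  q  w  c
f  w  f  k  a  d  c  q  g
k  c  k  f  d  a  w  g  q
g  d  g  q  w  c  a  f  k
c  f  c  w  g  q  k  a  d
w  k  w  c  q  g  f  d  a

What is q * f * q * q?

w

q * f = c
c * q = f
f * q = w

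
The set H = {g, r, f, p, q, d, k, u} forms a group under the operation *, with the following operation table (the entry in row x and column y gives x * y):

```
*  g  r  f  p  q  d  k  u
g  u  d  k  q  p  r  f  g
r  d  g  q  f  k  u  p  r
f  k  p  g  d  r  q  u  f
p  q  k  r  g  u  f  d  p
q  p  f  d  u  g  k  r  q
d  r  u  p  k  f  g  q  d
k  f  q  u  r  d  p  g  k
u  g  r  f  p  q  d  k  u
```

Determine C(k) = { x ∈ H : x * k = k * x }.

{f, g, k, u}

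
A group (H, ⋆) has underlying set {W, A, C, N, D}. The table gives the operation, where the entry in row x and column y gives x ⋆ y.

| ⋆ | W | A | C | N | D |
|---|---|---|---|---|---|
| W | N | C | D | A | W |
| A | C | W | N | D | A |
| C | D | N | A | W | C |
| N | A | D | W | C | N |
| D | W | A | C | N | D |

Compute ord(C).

The identity element is D (its row matches the header).
C^1 = C
C^2 = C ⋆ C = A
C^3 = A ⋆ C = N
C^4 = N ⋆ C = W
C^5 = W ⋆ C = D
The first power of C equal to the identity is C^5, so ord(C) = 5.
(Structurally, H here is isomorphic to the cyclic group Z_5.)

5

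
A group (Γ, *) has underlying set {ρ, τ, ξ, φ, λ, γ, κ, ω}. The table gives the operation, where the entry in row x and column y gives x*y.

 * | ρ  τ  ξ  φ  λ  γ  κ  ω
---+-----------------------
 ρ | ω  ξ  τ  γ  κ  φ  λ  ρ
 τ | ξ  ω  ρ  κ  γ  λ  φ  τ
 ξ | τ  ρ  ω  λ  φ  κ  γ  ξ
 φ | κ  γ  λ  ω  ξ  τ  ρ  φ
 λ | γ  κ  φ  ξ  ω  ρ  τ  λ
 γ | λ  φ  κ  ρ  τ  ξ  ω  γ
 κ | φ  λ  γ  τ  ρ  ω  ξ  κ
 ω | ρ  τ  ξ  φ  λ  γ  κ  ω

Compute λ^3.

λ^1 = λ
λ^2 = λ*λ = ω
λ^3 = ω*λ = λ

λ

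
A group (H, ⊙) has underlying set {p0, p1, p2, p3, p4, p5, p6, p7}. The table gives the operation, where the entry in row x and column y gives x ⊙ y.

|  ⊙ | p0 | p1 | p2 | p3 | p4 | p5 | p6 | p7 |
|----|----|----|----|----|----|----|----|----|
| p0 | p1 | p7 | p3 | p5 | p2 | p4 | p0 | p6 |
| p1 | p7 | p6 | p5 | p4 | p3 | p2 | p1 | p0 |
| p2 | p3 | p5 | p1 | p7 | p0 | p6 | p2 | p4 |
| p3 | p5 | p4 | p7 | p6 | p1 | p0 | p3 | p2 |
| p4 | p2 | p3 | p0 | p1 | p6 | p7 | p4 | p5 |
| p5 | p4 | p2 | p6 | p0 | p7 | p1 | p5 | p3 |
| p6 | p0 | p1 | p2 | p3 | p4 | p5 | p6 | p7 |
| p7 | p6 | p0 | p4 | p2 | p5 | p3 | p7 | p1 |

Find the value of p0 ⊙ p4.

p2

Read row p0, column p4: p0 ⊙ p4 = p2.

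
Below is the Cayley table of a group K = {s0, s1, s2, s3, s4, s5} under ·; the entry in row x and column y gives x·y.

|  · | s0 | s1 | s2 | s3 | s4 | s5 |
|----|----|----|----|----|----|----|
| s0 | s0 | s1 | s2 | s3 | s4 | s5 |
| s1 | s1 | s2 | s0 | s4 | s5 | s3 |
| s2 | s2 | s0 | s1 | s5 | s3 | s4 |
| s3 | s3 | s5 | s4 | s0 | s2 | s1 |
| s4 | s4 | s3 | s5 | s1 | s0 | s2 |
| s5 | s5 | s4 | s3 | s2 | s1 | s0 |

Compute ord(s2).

The identity element is s0 (its row matches the header).
s2^1 = s2
s2^2 = s2·s2 = s1
s2^3 = s1·s2 = s0
The first power of s2 equal to the identity is s2^3, so ord(s2) = 3.

3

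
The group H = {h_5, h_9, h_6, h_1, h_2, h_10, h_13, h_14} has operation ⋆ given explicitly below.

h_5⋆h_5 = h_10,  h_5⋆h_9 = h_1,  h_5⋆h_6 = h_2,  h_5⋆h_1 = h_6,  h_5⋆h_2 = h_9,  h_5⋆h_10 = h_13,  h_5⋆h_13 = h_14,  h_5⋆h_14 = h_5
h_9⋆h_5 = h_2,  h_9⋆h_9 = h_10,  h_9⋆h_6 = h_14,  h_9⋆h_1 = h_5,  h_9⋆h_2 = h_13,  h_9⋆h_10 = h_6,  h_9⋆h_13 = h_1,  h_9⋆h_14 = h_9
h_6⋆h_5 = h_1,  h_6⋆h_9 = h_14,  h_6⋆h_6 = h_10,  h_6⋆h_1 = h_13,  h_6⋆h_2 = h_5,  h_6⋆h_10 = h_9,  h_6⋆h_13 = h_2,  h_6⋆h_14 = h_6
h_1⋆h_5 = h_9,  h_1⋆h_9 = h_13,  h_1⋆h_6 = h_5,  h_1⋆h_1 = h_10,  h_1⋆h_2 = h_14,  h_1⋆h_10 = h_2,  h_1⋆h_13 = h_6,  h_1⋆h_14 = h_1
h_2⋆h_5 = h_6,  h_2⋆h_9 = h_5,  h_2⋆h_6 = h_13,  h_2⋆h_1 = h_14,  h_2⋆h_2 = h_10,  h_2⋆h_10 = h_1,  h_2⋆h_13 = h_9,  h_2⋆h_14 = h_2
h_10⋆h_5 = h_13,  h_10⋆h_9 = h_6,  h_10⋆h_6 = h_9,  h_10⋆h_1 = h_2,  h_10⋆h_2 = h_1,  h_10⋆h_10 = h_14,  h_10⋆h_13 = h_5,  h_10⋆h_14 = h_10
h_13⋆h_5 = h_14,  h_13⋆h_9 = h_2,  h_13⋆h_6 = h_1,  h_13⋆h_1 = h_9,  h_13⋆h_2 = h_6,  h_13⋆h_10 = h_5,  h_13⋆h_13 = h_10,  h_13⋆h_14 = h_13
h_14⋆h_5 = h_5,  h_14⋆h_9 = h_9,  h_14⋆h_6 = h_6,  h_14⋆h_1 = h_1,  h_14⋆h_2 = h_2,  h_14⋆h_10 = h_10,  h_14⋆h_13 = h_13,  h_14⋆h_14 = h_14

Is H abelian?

h_5 ⋆ h_1 = h_6 but h_1 ⋆ h_5 = h_9.
Since h_5 and h_1 do not commute, H is not abelian.

No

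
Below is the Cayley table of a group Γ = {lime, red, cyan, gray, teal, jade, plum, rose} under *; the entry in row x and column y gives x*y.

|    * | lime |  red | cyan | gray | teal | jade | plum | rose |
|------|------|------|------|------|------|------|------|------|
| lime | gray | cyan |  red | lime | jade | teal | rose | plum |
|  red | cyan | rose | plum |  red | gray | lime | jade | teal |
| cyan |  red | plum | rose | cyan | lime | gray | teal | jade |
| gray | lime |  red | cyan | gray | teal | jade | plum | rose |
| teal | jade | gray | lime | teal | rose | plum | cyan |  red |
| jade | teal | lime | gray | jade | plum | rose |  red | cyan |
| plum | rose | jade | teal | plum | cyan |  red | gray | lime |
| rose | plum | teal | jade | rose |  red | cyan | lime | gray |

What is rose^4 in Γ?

gray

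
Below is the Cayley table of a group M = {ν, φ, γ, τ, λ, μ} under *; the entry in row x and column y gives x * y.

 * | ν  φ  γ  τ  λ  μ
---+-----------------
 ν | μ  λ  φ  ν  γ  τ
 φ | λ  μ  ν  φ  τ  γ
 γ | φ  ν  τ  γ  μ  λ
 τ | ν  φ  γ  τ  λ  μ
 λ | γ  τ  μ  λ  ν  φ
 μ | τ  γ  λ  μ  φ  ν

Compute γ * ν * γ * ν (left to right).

γ * ν = φ
φ * γ = ν
ν * ν = μ
(Structurally, M here is isomorphic to the cyclic group Z_6.)

μ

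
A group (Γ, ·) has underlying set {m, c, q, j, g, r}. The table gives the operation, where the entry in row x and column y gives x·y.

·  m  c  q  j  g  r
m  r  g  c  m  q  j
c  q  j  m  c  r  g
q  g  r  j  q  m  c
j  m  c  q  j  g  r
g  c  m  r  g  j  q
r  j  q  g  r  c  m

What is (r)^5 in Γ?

m

r^1 = r
r^2 = r·r = m
r^3 = m·r = j
r^4 = j·r = r
r^5 = r·r = m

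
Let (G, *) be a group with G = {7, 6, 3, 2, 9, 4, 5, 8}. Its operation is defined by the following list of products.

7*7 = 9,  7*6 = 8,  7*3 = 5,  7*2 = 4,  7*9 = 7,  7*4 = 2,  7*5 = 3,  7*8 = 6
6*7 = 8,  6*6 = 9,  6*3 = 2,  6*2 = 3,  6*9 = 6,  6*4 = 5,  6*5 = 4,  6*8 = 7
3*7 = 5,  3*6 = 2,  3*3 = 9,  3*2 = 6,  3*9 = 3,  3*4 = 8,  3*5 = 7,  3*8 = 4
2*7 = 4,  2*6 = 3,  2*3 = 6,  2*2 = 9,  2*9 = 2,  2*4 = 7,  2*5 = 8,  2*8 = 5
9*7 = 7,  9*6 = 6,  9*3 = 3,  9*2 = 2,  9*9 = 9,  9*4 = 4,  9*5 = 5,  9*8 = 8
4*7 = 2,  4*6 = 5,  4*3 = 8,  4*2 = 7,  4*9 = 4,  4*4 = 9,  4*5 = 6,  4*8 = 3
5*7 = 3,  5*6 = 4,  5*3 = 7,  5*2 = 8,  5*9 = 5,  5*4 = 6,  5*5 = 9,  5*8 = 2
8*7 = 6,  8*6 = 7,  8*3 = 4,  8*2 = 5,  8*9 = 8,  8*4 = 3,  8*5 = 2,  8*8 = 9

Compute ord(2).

The identity element is 9 (its row matches the header).
2^1 = 2
2^2 = 2*2 = 9
The first power of 2 equal to the identity is 2^2, so ord(2) = 2.

2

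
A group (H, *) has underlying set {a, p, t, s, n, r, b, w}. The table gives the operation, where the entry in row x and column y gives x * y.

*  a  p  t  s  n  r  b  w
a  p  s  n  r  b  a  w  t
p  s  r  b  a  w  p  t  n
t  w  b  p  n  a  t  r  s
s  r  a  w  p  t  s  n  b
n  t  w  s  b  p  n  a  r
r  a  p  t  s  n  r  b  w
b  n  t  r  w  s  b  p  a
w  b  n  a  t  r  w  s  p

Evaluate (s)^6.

s^1 = s
s^2 = s * s = p
s^3 = p * s = a
s^4 = a * s = r
s^5 = r * s = s
s^6 = s * s = p

p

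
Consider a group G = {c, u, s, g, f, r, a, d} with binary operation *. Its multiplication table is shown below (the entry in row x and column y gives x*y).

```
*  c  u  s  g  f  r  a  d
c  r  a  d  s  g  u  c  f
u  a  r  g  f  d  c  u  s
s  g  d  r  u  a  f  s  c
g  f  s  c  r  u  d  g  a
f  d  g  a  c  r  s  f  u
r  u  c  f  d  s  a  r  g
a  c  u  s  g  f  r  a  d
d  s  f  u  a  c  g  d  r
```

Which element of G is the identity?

a

The identity e satisfies e*x = x for all x, so its row in the table reproduces the column headers.
Row a reads: c, u, s, g, f, r, a, d — exactly the header order. So a is the identity.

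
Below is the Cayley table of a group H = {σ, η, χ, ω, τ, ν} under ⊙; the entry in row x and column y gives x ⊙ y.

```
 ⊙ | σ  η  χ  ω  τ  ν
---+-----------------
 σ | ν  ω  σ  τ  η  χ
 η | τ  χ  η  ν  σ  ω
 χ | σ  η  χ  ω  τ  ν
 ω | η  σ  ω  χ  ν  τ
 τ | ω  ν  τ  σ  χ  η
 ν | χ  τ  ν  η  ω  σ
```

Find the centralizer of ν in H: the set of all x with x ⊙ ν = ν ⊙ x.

{ν, σ, χ}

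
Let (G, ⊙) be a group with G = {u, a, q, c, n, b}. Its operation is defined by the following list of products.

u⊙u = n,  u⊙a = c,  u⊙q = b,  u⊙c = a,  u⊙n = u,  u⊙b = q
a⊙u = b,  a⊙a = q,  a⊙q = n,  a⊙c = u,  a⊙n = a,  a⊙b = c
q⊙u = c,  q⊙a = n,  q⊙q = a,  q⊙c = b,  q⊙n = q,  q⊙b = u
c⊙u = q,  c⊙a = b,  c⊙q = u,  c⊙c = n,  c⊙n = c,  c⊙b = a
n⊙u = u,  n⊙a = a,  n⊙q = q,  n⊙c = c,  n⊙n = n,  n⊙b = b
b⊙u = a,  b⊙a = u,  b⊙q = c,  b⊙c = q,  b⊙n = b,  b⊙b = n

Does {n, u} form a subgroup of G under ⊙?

{n, u} contains the identity n.
Checking products: every product of two elements of {n, u} (read from the table) lies in {n, u}, so the set is closed.
In a finite group, a nonempty closed subset is a subgroup. So {n, u} ≤ G.

Yes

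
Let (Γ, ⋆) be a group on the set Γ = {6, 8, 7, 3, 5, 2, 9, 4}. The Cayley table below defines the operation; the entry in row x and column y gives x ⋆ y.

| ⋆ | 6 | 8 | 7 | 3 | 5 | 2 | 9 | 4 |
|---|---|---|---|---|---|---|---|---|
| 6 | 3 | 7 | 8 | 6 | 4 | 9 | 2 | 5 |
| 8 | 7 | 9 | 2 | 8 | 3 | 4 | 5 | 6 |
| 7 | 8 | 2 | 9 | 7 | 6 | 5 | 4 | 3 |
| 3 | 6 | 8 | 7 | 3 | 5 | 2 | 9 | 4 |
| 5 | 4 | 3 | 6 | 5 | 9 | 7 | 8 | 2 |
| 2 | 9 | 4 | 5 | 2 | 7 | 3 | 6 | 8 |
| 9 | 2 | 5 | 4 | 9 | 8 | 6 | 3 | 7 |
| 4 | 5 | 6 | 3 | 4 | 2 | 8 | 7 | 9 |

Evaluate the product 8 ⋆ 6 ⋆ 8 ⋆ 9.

8 ⋆ 6 = 7
7 ⋆ 8 = 2
2 ⋆ 9 = 6

6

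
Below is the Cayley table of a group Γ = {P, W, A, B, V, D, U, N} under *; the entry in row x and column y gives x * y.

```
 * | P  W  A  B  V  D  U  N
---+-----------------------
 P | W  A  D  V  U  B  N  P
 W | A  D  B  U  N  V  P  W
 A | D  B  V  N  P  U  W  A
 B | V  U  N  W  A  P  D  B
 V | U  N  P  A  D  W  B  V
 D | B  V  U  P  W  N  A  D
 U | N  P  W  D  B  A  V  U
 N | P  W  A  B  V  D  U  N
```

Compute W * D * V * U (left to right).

A

W * D = V
V * V = D
D * U = A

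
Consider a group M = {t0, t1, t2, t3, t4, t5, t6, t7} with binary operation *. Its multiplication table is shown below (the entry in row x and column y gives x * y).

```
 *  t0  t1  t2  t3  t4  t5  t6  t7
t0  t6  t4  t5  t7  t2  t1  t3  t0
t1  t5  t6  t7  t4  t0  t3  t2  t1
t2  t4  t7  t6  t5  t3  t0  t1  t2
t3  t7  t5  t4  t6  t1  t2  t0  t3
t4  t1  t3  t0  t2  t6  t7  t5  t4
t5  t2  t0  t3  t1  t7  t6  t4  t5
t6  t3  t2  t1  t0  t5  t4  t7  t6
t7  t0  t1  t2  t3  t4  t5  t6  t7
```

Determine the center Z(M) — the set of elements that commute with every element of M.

An element z is central iff its row equals its column in the table.
For t5: t5 * t0 = t2 ≠ t1 = t0 * t5, so t5 ∉ Z.
Checking each element this way leaves Z(M) = {t6, t7}.

{t6, t7}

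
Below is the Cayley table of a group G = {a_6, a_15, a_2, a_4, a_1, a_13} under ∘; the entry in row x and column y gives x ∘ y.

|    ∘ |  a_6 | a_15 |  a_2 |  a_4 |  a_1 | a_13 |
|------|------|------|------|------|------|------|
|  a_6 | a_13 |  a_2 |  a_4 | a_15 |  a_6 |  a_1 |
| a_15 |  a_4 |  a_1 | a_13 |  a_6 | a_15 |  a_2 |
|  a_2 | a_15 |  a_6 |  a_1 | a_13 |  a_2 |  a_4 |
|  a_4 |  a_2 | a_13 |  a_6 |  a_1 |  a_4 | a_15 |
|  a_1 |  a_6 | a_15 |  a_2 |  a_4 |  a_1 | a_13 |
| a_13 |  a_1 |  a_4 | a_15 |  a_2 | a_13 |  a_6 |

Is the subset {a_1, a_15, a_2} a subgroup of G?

a_2 ∘ a_15 = a_6, which is not in {a_1, a_15, a_2}.
The subset is not closed under ∘, so it is not a subgroup.

No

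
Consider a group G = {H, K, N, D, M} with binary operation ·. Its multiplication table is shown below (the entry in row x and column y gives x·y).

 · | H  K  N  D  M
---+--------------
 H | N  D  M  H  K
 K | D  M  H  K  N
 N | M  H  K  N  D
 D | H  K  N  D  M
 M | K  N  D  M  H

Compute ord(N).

The identity element is D (its row matches the header).
N^1 = N
N^2 = N·N = K
N^3 = K·N = H
N^4 = H·N = M
N^5 = M·N = D
The first power of N equal to the identity is N^5, so ord(N) = 5.

5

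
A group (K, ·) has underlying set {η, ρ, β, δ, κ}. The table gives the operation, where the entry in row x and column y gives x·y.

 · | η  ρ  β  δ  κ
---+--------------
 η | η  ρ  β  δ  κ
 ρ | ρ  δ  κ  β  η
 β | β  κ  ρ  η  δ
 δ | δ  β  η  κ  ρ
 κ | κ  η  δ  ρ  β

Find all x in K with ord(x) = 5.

Identity is η. Compute the order of each non-identity element by repeated multiplication:
  ρ: ρ → δ → β → κ → η  (order 5)
  β: β → ρ → κ → δ → η  (order 5)
  δ: δ → κ → ρ → β → η  (order 5)
  κ: κ → β → δ → ρ → η  (order 5)
Elements of order 5: {β, δ, κ, ρ}.
(Structurally, K here is isomorphic to the cyclic group Z_5.)

{β, δ, κ, ρ}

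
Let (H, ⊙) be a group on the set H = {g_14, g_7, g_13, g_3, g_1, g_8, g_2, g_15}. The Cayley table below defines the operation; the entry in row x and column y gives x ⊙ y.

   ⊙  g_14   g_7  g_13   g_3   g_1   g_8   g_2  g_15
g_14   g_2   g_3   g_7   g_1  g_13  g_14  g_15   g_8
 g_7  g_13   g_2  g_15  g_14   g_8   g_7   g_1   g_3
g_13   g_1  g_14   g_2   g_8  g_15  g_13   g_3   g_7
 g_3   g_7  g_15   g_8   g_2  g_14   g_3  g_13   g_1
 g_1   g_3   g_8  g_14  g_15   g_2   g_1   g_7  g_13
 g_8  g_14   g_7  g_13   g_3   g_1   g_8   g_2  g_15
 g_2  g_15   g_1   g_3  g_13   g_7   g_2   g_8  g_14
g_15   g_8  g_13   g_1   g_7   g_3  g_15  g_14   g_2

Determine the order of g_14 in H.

4

The identity element is g_8 (its row matches the header).
g_14^1 = g_14
g_14^2 = g_14 ⊙ g_14 = g_2
g_14^3 = g_2 ⊙ g_14 = g_15
g_14^4 = g_15 ⊙ g_14 = g_8
The first power of g_14 equal to the identity is g_14^4, so ord(g_14) = 4.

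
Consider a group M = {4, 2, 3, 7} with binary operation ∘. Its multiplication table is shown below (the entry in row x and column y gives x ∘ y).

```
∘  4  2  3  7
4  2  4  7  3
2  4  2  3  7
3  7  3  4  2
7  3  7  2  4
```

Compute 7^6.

7^1 = 7
7^2 = 7 ∘ 7 = 4
7^3 = 4 ∘ 7 = 3
7^4 = 3 ∘ 7 = 2
7^5 = 2 ∘ 7 = 7
7^6 = 7 ∘ 7 = 4

4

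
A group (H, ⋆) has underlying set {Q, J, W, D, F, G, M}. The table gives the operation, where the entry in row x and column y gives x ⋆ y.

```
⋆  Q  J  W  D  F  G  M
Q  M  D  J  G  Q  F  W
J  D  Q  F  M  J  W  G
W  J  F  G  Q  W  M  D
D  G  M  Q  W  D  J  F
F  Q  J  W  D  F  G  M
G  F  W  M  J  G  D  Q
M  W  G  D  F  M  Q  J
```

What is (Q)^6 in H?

Q^1 = Q
Q^2 = Q ⋆ Q = M
Q^3 = M ⋆ Q = W
Q^4 = W ⋆ Q = J
Q^5 = J ⋆ Q = D
Q^6 = D ⋆ Q = G

G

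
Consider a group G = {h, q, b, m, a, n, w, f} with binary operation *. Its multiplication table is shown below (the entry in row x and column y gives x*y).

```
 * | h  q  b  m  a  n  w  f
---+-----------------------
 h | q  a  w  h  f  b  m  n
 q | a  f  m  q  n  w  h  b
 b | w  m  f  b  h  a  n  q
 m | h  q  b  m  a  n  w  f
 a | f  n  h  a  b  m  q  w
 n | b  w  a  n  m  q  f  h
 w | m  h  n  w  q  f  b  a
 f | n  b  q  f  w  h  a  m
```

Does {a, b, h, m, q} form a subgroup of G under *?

q*q = f, which is not in {a, b, h, m, q}.
The subset is not closed under *, so it is not a subgroup.

No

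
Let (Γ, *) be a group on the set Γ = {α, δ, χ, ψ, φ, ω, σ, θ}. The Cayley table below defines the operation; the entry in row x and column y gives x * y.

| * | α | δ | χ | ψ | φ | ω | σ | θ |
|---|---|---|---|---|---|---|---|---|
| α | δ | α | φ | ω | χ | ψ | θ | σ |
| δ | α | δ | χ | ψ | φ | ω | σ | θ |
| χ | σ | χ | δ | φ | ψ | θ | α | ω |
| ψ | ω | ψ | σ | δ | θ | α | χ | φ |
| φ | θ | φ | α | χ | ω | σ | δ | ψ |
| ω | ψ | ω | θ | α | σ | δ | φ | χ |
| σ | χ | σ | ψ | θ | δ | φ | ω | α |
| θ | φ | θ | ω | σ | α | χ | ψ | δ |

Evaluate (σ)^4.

δ

σ^1 = σ
σ^2 = σ * σ = ω
σ^3 = ω * σ = φ
σ^4 = φ * σ = δ
(Structurally, Γ here is isomorphic to the dihedral group D_4.)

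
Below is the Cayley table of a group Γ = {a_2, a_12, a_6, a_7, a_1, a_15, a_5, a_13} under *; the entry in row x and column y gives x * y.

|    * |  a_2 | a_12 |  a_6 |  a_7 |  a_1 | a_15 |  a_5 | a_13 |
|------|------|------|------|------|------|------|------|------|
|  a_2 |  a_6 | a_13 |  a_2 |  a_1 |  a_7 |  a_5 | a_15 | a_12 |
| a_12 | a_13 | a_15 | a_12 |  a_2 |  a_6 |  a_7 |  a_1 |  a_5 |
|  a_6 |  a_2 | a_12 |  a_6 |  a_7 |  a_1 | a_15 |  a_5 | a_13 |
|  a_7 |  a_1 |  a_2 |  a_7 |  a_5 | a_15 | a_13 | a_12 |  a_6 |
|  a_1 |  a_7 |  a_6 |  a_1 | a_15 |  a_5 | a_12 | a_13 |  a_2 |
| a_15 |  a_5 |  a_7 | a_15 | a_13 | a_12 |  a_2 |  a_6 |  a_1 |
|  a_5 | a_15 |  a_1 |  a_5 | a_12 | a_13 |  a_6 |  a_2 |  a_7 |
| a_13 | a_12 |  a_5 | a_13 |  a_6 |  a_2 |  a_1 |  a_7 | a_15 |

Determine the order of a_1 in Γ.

8

The identity element is a_6 (its row matches the header).
a_1^1 = a_1
a_1^2 = a_1 * a_1 = a_5
a_1^3 = a_5 * a_1 = a_13
a_1^4 = a_13 * a_1 = a_2
a_1^5 = a_2 * a_1 = a_7
a_1^6 = a_7 * a_1 = a_15
a_1^7 = a_15 * a_1 = a_12
a_1^8 = a_12 * a_1 = a_6
The first power of a_1 equal to the identity is a_1^8, so ord(a_1) = 8.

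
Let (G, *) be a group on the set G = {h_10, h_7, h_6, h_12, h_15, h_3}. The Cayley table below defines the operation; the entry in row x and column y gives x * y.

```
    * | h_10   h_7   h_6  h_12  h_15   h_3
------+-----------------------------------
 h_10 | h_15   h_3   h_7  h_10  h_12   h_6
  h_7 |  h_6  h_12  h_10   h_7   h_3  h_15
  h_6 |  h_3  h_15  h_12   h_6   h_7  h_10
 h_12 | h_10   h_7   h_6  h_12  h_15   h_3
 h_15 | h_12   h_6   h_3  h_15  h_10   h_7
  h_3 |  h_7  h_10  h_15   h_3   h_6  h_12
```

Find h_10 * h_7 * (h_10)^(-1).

The identity is h_12. In row h_10, the entry h_12 sits in column h_15, so h_10^(-1) = h_15.
h_10 * h_7 = h_3
h_3 * h_15 = h_6
(Structurally, G here is isomorphic to the symmetric group S_3.)

h_6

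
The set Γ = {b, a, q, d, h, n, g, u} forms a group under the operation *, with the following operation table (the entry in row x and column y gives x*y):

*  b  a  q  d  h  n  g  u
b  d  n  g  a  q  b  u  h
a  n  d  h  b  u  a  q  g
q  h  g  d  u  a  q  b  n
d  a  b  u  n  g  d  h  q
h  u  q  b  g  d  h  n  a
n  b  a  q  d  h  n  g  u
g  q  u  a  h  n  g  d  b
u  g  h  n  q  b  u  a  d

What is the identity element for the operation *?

The identity e satisfies e*x = x for all x, so its row in the table reproduces the column headers.
Row n reads: b, a, q, d, h, n, g, u — exactly the header order. So n is the identity.
(Structurally, Γ here is isomorphic to the quaternion group Q_8.)

n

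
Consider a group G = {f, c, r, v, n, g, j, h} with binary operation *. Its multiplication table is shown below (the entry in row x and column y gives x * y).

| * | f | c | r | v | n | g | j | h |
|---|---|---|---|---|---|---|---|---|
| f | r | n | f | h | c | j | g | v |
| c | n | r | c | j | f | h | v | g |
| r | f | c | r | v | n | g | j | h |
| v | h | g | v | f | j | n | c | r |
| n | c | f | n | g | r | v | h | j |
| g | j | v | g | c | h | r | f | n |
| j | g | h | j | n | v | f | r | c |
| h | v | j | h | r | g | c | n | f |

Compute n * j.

h

Read row n, column j: n * j = h.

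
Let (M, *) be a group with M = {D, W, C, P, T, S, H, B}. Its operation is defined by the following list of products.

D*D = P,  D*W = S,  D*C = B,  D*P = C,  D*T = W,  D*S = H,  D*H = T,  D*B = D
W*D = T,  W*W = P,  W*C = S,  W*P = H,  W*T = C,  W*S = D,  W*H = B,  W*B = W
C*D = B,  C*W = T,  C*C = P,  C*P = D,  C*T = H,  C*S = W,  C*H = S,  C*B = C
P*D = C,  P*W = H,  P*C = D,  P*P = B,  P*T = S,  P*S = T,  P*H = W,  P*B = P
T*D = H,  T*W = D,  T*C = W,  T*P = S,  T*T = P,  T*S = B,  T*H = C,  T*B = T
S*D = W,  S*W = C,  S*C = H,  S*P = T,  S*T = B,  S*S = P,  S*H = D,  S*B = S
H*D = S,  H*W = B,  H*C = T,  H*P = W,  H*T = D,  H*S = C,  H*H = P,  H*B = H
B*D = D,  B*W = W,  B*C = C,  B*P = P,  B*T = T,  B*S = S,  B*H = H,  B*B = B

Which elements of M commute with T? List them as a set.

Compare row T with column T entry by entry.
S * T = B = T * S, so S commutes with T.
C * T = H but T * C = W, so C does not.
Collecting the elements that commute with T: C(T) = {B, P, S, T}.

{B, P, S, T}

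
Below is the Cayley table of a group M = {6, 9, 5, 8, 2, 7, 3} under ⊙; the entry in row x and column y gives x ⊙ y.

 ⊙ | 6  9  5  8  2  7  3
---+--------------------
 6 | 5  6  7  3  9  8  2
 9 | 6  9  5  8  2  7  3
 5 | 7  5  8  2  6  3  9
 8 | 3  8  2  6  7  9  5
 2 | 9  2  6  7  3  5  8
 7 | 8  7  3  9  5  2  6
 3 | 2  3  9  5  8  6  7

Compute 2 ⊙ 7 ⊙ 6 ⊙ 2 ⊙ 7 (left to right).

2 ⊙ 7 = 5
5 ⊙ 6 = 7
7 ⊙ 2 = 5
5 ⊙ 7 = 3

3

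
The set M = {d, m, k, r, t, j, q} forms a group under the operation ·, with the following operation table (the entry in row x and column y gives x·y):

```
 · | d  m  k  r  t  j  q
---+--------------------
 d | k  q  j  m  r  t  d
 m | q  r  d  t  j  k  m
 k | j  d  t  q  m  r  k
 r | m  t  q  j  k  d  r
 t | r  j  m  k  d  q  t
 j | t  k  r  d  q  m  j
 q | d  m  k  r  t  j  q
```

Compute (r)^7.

r^1 = r
r^2 = r·r = j
r^3 = j·r = d
r^4 = d·r = m
r^5 = m·r = t
r^6 = t·r = k
r^7 = k·r = q

q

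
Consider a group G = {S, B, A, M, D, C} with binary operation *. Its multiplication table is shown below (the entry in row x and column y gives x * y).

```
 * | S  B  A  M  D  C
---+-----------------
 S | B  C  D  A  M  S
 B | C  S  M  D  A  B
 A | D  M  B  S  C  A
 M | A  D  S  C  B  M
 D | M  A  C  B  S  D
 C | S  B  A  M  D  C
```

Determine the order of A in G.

6

The identity element is C (its row matches the header).
A^1 = A
A^2 = A * A = B
A^3 = B * A = M
A^4 = M * A = S
A^5 = S * A = D
A^6 = D * A = C
The first power of A equal to the identity is A^6, so ord(A) = 6.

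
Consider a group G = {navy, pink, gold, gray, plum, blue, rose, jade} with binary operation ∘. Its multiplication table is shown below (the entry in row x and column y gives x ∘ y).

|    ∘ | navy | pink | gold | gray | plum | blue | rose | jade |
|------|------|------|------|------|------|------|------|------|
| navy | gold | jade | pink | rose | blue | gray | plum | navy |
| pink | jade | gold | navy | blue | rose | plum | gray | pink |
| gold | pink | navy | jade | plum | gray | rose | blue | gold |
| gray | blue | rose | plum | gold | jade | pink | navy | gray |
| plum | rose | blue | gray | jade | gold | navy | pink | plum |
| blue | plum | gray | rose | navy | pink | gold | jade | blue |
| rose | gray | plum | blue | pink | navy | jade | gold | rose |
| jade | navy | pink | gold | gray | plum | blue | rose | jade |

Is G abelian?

rose ∘ pink = plum but pink ∘ rose = gray.
Since rose and pink do not commute, G is not abelian.

No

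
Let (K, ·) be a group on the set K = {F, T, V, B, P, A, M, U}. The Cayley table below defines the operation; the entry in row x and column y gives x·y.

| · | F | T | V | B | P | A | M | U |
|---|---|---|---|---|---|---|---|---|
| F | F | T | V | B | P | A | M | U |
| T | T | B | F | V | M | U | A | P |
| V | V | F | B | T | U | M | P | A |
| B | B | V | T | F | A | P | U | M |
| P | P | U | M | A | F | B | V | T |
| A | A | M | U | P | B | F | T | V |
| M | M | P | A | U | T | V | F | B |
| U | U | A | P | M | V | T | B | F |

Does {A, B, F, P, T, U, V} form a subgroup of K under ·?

No

T·P = M, which is not in {A, B, F, P, T, U, V}.
The subset is not closed under ·, so it is not a subgroup.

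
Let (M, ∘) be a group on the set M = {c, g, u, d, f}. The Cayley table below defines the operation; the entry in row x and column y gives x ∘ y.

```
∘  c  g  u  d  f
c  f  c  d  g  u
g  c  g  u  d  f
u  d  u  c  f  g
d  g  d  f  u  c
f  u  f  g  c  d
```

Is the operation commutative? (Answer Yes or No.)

Yes

Check whether the table is symmetric across its main diagonal.
Every entry (row x, col y) equals the entry (row y, col x), so M is abelian.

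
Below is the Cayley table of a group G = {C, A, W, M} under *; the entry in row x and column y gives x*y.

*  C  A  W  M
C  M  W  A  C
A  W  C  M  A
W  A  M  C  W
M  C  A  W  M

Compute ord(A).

The identity element is M (its row matches the header).
A^1 = A
A^2 = A*A = C
A^3 = C*A = W
A^4 = W*A = M
The first power of A equal to the identity is A^4, so ord(A) = 4.

4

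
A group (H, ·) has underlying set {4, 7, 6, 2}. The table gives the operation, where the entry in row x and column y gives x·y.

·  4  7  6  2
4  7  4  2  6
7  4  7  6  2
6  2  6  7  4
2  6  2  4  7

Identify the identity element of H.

7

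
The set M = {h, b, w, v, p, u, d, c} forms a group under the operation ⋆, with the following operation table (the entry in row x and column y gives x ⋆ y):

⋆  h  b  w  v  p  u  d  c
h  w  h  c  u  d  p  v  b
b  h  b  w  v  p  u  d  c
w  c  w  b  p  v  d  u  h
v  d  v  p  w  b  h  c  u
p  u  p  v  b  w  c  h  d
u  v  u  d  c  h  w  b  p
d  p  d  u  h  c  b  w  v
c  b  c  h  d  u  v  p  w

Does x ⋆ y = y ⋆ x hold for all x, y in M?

No

p ⋆ h = u but h ⋆ p = d.
Since p and h do not commute, M is not abelian.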